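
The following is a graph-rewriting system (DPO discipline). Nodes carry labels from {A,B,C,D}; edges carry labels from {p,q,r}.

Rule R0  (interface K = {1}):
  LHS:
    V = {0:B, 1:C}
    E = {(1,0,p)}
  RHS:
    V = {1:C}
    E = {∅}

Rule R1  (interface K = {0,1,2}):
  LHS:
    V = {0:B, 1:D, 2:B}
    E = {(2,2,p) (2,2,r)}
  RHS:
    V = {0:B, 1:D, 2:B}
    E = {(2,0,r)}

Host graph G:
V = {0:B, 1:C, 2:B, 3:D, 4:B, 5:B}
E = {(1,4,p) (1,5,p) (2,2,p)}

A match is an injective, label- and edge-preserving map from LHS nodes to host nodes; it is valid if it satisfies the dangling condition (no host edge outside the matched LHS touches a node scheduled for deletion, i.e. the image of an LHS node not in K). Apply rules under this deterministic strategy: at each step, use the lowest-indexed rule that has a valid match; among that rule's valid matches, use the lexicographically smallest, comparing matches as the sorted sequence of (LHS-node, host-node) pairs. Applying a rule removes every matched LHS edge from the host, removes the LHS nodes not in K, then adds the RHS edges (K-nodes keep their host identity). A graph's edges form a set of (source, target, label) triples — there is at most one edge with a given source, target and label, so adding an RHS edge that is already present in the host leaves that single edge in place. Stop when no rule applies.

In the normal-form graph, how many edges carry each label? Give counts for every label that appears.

start.  V:6 E:3  edges: 1-p->4 1-p->5 2-p->2
1. fire R0 via {0↦4, 1↦1}  →  V:5 E:2  edges: 1-p->5 2-p->2
2. fire R0 via {0↦5, 1↦1}  →  V:4 E:1  edges: 2-p->2
normal form: no rule applies after step 2
NF edges: [(2, 2, 'p')]

Answer: p:1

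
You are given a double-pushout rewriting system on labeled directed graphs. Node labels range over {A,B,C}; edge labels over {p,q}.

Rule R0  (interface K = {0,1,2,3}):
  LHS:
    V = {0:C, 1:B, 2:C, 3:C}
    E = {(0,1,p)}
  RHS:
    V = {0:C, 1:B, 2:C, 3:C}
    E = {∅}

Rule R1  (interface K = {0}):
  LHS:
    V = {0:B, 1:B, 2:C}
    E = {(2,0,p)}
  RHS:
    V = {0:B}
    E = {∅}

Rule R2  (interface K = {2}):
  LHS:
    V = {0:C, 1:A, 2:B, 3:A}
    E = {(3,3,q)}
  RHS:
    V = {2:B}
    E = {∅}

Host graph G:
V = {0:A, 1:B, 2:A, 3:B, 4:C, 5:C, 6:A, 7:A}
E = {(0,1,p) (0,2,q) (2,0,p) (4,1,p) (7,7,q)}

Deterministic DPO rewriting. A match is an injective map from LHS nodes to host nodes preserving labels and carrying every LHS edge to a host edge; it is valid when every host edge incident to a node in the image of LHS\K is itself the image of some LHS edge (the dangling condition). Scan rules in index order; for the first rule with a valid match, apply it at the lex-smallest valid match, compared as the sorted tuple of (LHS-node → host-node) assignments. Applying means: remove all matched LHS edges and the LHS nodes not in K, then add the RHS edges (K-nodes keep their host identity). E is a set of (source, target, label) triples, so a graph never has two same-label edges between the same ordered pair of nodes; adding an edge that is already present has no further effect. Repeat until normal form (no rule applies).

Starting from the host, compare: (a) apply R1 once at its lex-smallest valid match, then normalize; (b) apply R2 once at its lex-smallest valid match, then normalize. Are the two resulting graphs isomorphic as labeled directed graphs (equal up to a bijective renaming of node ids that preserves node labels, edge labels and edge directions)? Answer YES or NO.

Answer: YES

Rewrite trace:
branch R1-first: apply at {0↦1, 1↦3, 2↦4} → |E|=4, then 1 more step(s) → NF |V|=3 |E|=3 V={0:A, 1:B, 2:A} E=0-p->1 0-q->2 2-p->0
branch R2-first: apply at {0↦5, 1↦6, 2↦1, 3↦7} → |E|=4, then 1 more step(s) → NF |V|=3 |E|=3 V={0:A, 1:B, 2:A} E=0-p->1 0-q->2 2-p->0
graphs isomorphic (equal up to label-preserving node renaming)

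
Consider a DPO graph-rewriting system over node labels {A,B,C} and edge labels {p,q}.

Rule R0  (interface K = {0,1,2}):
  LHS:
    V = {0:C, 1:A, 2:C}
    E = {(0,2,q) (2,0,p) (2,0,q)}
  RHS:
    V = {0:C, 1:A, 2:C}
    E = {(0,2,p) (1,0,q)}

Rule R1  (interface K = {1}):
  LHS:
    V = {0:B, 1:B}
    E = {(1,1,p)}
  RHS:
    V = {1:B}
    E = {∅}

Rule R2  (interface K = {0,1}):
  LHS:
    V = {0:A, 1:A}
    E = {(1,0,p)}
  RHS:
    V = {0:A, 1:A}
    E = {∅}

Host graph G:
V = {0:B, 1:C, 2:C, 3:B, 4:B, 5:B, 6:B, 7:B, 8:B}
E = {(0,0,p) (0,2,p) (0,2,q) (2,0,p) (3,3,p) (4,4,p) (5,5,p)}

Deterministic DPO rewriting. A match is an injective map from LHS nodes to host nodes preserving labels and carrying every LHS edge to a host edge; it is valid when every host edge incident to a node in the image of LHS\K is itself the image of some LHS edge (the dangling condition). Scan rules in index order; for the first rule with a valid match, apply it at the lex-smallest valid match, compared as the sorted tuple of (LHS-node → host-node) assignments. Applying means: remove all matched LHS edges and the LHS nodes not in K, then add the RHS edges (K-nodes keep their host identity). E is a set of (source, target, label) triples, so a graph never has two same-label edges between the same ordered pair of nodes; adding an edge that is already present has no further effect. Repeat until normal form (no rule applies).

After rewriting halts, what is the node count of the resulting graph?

[0] host  ⇒  9 nodes, 7 edges  {0-p->0 0-p->2 0-q->2 2-p->0 3-p->3 4-p->4 5-p->5}
[1] R1 @ {0↦6, 1↦0}  ⇒  8 nodes, 6 edges  {0-p->2 0-q->2 2-p->0 3-p->3 4-p->4 5-p->5}
[2] R1 @ {0↦7, 1↦3}  ⇒  7 nodes, 5 edges  {0-p->2 0-q->2 2-p->0 4-p->4 5-p->5}
[3] R1 @ {0↦3, 1↦4}  ⇒  6 nodes, 4 edges  {0-p->2 0-q->2 2-p->0 5-p->5}
[4] R1 @ {0↦4, 1↦5}  ⇒  5 nodes, 3 edges  {0-p->2 0-q->2 2-p->0}
halt: no rule applies after step 4
NF nodes: {0:B, 1:C, 2:C, 5:B, 8:B}

Answer: 5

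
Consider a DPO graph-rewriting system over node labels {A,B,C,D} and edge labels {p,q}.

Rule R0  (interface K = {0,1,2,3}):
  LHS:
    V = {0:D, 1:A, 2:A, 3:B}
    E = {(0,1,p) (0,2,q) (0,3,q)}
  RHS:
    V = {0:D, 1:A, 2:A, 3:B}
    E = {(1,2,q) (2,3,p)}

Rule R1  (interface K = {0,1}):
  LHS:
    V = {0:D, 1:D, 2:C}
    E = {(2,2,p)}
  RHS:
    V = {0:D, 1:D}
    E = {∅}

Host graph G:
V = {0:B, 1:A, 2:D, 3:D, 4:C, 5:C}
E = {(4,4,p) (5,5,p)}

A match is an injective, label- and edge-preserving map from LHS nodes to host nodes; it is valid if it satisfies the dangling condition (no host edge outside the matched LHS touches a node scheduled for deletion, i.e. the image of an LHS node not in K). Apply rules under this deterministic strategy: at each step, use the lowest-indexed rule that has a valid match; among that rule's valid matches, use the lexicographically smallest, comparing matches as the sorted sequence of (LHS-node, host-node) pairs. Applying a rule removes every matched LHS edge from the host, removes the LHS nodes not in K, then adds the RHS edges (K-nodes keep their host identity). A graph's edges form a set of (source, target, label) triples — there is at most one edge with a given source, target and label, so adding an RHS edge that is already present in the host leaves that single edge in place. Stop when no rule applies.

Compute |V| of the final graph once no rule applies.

start.  V:6 E:2  edges: 4-p->4 5-p->5
1. fire R1 via {0↦2, 1↦3, 2↦4}  →  V:5 E:1  edges: 5-p->5
2. fire R1 via {0↦2, 1↦3, 2↦5}  →  V:4 E:0  edges: ∅
halt: no rule applies after step 2
NF nodes: {0:B, 1:A, 2:D, 3:D}

Answer: 4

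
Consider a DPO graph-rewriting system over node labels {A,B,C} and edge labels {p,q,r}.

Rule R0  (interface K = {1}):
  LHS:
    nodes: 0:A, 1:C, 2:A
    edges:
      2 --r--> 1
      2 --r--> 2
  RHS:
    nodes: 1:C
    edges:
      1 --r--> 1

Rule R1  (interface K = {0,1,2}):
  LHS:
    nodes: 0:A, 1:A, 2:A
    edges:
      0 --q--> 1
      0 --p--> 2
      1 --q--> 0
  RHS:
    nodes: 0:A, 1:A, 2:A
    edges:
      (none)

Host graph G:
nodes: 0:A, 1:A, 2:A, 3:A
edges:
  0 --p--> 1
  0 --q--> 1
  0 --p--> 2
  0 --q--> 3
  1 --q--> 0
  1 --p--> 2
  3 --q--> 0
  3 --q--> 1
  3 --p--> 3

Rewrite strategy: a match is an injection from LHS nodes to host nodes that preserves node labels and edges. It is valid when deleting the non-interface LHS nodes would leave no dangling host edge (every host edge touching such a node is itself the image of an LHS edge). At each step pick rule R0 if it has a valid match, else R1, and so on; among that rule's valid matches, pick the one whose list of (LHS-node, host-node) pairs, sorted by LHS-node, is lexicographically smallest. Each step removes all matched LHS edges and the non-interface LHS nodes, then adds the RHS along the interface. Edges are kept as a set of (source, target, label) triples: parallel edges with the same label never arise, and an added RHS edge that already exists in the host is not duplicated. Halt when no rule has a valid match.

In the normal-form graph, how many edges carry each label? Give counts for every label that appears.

Answer: p:2 q:1

Rewrite trace:
start.  V:4 E:9  edges: 0-p->1 0-q->1 0-p->2 0-q->3 1-q->0 1-p->2 3-q->0 3-q->1 3-p->3
1. fire R1 via {0↦0, 1↦1, 2↦2}  →  V:4 E:6  edges: 0-p->1 0-q->3 1-p->2 3-q->0 3-q->1 3-p->3
2. fire R1 via {0↦0, 1↦3, 2↦1}  →  V:4 E:3  edges: 1-p->2 3-q->1 3-p->3
final graph: no rule applies after step 2
NF edges: [(1, 2, 'p'), (3, 1, 'q'), (3, 3, 'p')]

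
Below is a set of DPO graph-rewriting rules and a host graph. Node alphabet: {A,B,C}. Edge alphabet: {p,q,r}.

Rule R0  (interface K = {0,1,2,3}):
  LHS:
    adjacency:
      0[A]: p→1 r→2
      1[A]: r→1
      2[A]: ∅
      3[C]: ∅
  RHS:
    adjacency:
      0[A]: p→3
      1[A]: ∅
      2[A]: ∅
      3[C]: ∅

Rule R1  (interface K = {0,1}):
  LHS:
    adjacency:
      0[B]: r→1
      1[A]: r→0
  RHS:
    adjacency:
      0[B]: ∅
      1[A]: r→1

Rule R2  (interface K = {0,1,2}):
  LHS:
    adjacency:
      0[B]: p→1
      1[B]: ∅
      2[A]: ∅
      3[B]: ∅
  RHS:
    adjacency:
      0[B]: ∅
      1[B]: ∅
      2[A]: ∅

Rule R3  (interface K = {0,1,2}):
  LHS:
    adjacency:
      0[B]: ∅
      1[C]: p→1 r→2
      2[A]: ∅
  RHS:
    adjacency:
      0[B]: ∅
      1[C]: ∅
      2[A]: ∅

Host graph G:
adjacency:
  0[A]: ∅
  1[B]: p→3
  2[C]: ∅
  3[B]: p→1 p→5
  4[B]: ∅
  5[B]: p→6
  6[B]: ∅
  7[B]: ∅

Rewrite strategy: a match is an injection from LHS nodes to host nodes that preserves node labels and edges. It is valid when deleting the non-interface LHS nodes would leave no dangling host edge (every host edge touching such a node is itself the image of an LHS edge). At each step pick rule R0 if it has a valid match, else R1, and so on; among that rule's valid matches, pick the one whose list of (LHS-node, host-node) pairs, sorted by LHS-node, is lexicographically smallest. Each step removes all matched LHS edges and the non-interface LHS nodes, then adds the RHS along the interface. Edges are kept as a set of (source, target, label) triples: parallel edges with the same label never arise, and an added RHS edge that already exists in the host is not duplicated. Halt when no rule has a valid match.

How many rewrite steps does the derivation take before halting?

[0] host  ⇒  8 nodes, 4 edges  {1-p->3 3-p->1 3-p->5 5-p->6}
[1] R2 @ {0↦1, 1↦3, 2↦0, 3↦4}  ⇒  7 nodes, 3 edges  {3-p->1 3-p->5 5-p->6}
[2] R2 @ {0↦3, 1↦1, 2↦0, 3↦7}  ⇒  6 nodes, 2 edges  {3-p->5 5-p->6}
[3] R2 @ {0↦3, 1↦5, 2↦0, 3↦1}  ⇒  5 nodes, 1 edges  {5-p->6}
[4] R2 @ {0↦5, 1↦6, 2↦0, 3↦3}  ⇒  4 nodes, 0 edges  {∅}
final graph: no rule applies after step 4

Answer: 4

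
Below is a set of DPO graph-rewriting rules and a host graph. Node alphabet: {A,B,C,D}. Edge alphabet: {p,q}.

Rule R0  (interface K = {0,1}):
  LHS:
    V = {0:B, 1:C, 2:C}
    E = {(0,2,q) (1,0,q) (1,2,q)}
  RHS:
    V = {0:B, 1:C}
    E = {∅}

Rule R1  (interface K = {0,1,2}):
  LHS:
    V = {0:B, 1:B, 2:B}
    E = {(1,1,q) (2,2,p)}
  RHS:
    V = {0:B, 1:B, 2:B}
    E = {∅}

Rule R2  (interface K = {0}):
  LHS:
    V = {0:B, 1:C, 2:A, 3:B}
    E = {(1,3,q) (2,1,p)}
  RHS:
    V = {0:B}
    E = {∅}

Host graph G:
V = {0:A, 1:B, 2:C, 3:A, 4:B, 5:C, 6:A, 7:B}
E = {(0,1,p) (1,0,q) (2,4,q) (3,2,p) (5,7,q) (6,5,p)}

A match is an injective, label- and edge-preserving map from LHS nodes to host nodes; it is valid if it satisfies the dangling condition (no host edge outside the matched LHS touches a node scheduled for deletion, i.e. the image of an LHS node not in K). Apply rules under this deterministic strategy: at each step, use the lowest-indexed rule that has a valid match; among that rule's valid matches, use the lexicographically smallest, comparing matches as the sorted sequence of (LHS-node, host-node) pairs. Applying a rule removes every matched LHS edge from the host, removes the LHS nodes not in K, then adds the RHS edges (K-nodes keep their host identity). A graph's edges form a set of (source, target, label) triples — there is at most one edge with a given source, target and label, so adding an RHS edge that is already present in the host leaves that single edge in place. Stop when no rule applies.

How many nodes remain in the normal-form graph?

Answer: 2

Steps:
[0] host  ⇒  8 nodes, 6 edges  {0-p->1 1-q->0 2-q->4 3-p->2 5-q->7 6-p->5}
[1] R2 @ {0↦1, 1↦2, 2↦3, 3↦4}  ⇒  5 nodes, 4 edges  {0-p->1 1-q->0 5-q->7 6-p->5}
[2] R2 @ {0↦1, 1↦5, 2↦6, 3↦7}  ⇒  2 nodes, 2 edges  {0-p->1 1-q->0}
final graph: no rule applies after step 2
NF nodes: {0:A, 1:B}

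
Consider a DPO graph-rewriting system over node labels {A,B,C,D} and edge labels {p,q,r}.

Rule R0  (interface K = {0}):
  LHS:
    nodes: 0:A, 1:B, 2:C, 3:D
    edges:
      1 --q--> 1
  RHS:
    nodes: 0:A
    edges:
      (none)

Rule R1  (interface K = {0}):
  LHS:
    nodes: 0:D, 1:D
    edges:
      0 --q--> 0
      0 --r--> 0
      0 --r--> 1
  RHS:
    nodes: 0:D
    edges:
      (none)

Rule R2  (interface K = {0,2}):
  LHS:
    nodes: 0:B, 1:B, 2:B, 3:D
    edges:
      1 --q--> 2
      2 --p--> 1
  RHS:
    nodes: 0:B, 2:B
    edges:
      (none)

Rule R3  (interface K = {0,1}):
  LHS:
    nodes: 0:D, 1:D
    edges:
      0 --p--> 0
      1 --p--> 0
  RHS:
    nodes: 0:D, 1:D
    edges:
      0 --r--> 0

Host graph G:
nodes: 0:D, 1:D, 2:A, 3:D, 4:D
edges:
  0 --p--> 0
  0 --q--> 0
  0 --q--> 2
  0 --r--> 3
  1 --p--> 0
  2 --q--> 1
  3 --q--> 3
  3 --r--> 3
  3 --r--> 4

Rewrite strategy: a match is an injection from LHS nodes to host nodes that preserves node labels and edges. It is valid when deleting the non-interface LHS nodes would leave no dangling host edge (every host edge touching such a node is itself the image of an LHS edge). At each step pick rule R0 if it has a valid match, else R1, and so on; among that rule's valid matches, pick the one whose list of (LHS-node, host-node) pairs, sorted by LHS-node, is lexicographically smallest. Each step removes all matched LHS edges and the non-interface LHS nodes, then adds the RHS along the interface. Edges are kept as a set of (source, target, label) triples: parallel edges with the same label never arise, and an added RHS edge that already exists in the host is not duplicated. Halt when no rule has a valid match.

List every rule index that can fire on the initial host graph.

R0: no valid match — LHS pattern not found
R1: 1 valid match — {0↦3, 1↦4}
R2: no valid match — LHS pattern not found
R3: 1 valid match — {0↦0, 1↦1}

Answer: [R1,R3]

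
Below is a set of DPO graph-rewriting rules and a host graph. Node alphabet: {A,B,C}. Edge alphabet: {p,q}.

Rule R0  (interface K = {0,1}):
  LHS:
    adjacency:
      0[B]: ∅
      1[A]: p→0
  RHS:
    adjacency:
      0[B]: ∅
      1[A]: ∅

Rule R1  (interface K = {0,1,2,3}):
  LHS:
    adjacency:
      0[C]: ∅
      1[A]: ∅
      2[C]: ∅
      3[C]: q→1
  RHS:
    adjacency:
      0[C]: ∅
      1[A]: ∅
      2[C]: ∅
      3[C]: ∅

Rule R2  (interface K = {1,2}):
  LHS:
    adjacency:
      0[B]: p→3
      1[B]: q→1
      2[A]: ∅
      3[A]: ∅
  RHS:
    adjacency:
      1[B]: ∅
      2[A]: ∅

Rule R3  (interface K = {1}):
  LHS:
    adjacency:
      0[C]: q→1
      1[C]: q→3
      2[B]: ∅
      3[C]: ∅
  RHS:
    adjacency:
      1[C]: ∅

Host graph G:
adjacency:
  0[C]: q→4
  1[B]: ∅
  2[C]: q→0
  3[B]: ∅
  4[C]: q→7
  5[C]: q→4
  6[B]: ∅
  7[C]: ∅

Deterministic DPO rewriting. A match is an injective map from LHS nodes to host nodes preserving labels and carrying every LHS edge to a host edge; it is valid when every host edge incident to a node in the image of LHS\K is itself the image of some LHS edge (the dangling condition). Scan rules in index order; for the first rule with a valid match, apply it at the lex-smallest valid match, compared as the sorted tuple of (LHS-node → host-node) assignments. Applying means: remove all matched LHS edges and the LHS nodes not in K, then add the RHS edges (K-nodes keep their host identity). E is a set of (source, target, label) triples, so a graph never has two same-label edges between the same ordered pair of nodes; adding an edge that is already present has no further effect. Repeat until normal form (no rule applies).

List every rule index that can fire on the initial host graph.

Answer: [R3]

Derivation:
R0: no valid match — LHS pattern not found
R1: no valid match — LHS pattern not found
R2: no valid match — LHS pattern not found
R3: 3 valid matches — {0↦5, 1↦4, 2↦1, 3↦7}, {0↦5, 1↦4, 2↦3, 3↦7}, {0↦5, 1↦4, 2↦6, 3↦7}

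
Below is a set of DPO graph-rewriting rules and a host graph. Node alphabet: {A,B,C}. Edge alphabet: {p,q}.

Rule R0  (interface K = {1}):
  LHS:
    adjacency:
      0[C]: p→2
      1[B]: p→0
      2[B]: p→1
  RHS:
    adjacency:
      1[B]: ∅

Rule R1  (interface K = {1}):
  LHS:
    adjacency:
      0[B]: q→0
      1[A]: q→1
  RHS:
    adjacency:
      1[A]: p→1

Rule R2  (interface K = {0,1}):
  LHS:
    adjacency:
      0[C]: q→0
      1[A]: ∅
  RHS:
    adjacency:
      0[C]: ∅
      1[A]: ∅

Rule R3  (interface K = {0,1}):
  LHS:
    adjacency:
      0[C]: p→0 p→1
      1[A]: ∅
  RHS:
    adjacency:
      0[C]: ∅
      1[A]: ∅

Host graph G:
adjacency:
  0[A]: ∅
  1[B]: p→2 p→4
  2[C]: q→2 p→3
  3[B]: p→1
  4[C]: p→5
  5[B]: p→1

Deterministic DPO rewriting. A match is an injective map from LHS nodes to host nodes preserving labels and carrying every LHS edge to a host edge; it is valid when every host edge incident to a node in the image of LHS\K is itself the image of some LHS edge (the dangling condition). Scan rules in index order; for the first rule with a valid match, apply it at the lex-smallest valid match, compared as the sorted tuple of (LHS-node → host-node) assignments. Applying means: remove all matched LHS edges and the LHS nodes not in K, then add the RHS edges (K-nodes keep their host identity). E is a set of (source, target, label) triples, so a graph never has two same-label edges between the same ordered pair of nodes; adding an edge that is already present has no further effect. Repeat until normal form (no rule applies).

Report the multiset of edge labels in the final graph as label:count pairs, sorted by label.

[0] host  ⇒  6 nodes, 7 edges  {1-p->2 1-p->4 2-q->2 2-p->3 3-p->1 4-p->5 5-p->1}
[1] R0 @ {0↦4, 1↦1, 2↦5}  ⇒  4 nodes, 4 edges  {1-p->2 2-q->2 2-p->3 3-p->1}
[2] R2 @ {0↦2, 1↦0}  ⇒  4 nodes, 3 edges  {1-p->2 2-p->3 3-p->1}
[3] R0 @ {0↦2, 1↦1, 2↦3}  ⇒  2 nodes, 0 edges  {∅}
normal form: no rule applies after step 3
NF edges: []

Answer: (no edges)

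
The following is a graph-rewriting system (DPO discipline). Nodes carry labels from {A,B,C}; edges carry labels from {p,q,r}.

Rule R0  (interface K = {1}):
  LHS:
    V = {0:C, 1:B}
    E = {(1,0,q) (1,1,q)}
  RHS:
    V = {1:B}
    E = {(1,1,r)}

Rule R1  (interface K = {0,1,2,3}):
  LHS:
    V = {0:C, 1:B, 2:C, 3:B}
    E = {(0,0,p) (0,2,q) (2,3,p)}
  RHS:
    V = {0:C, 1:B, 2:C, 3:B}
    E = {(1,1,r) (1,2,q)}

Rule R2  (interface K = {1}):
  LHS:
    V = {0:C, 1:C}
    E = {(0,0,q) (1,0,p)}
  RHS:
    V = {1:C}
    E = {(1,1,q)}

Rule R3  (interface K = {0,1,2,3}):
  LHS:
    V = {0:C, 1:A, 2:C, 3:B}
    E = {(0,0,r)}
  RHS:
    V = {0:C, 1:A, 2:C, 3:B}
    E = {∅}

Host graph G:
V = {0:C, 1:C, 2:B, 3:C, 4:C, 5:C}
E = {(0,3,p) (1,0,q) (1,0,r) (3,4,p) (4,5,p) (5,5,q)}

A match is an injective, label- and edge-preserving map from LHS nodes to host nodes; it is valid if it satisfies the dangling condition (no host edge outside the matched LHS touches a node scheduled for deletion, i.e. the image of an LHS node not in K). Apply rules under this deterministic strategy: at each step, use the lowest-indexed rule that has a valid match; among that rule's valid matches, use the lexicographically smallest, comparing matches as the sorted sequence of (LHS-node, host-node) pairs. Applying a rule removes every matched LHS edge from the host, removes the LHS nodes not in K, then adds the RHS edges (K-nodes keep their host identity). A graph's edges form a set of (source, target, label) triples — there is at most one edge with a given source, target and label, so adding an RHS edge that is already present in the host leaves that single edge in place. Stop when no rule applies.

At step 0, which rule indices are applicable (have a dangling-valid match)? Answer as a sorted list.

Answer: [R2]

Steps:
R0: no valid match — LHS pattern not found
R1: no valid match — LHS pattern not found
R2: 1 valid match — {0↦5, 1↦4}
R3: no valid match — LHS pattern not found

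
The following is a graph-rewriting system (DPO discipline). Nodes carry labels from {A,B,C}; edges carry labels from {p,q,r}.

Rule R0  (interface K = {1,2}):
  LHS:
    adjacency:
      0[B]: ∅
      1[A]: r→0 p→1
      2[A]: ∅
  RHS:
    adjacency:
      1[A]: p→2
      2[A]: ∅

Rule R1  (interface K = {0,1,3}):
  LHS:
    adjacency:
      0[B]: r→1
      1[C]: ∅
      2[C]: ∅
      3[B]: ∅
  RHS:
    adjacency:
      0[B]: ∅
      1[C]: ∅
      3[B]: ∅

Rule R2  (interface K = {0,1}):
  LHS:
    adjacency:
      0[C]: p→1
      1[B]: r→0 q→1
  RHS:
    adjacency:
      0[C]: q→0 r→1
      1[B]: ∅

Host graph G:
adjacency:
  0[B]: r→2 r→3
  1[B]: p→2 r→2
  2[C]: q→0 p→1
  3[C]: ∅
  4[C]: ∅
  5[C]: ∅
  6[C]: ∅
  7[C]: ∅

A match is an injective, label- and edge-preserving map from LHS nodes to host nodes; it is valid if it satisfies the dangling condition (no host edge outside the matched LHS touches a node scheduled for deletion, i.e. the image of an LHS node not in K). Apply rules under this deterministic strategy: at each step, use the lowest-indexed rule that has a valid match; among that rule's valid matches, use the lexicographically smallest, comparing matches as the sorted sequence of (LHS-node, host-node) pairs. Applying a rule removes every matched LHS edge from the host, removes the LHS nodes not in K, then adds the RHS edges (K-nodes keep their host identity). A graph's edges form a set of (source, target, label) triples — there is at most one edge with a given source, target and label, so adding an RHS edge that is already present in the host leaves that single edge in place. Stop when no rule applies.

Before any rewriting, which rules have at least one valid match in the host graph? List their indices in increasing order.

R0: no valid match — LHS pattern not found
R1: 12 valid matches — {0↦0, 1↦2, 2↦4, 3↦1}, {0↦0, 1↦2, 2↦5, 3↦1}, {0↦0, 1↦2, 2↦6, 3↦1} (+9 more)
R2: no valid match — LHS pattern not found

Answer: [R1]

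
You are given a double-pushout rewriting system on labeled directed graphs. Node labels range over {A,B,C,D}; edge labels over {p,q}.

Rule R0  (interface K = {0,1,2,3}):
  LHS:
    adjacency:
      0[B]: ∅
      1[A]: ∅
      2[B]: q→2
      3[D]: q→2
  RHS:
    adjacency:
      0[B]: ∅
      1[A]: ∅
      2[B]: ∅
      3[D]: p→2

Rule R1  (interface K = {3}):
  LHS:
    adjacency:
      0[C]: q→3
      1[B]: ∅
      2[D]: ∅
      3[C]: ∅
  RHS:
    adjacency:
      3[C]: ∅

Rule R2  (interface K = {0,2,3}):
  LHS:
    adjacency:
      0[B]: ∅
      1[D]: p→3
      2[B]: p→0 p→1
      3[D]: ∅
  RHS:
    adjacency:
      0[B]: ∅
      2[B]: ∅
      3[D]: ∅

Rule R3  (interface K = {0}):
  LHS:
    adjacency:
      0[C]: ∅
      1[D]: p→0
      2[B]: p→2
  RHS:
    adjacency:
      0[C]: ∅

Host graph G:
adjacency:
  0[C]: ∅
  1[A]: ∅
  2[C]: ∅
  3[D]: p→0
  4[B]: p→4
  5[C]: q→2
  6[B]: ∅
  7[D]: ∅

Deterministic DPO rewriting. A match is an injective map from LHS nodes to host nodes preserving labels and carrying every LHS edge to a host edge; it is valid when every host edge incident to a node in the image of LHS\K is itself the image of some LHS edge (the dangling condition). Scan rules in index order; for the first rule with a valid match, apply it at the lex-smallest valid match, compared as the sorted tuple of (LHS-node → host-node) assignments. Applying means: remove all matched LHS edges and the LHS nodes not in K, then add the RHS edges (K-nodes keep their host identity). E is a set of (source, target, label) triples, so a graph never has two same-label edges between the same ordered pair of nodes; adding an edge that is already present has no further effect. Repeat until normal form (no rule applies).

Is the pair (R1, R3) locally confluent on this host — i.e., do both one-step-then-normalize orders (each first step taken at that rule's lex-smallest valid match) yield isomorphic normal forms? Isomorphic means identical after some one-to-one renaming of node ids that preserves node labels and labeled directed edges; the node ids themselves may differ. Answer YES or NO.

Answer: YES

Derivation:
branch R1-first: apply at {0↦5, 1↦6, 2↦7, 3↦2} → |E|=2, then 1 more step(s) → NF |V|=3 |E|=0 V={0:C, 1:A, 2:C} E=∅
branch R3-first: apply at {0↦0, 1↦3, 2↦4} → |E|=1, then 1 more step(s) → NF |V|=3 |E|=0 V={0:C, 1:A, 2:C} E=∅
graphs isomorphic (equal up to label-preserving node renaming)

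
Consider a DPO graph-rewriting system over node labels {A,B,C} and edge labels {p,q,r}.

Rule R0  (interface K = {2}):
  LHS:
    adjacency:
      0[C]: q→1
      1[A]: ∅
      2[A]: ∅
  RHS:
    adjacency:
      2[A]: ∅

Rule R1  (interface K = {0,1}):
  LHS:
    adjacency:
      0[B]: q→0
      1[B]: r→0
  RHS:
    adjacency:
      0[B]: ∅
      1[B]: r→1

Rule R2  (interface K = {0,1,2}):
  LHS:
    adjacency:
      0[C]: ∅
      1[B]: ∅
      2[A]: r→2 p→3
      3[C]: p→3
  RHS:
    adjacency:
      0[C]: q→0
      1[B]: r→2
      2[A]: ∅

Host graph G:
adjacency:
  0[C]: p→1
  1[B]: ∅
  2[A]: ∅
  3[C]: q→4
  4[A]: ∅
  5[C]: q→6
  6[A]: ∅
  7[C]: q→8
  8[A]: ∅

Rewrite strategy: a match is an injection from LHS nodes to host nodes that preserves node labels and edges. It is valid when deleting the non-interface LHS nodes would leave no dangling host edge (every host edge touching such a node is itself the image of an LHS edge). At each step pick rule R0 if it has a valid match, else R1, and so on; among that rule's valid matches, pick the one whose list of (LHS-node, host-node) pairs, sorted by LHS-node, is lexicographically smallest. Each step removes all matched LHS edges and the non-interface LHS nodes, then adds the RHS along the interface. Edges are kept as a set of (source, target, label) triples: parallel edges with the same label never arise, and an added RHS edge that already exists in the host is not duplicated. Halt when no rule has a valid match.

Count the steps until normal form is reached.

start.  V:9 E:4  edges: 0-p->1 3-q->4 5-q->6 7-q->8
1. fire R0 via {0↦3, 1↦4, 2↦2}  →  V:7 E:3  edges: 0-p->1 5-q->6 7-q->8
2. fire R0 via {0↦5, 1↦6, 2↦2}  →  V:5 E:2  edges: 0-p->1 7-q->8
3. fire R0 via {0↦7, 1↦8, 2↦2}  →  V:3 E:1  edges: 0-p->1
normal form: no rule applies after step 3

Answer: 3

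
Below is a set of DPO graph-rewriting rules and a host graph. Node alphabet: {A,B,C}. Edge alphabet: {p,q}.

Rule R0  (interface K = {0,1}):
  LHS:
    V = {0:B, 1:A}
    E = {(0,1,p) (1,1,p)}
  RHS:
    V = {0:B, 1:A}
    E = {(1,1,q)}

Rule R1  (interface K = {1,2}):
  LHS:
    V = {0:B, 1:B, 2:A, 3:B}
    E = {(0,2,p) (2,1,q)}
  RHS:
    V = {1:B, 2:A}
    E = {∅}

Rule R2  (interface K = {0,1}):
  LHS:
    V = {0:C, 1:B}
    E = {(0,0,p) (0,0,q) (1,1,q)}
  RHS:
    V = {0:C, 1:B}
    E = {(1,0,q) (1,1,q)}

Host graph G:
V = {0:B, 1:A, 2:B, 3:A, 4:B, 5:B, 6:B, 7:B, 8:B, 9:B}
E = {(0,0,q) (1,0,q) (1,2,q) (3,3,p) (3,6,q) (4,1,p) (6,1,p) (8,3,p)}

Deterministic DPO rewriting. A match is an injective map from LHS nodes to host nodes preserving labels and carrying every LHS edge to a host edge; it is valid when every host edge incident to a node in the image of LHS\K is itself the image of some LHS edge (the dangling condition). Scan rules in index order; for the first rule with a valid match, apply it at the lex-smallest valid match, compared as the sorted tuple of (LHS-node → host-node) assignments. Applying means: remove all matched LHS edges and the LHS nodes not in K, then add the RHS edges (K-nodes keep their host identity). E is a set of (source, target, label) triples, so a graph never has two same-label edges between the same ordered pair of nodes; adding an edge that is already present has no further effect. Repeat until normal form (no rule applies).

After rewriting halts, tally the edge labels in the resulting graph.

Answer: p:1 q:4

Steps:
[0] host  ⇒  10 nodes, 8 edges  {0-q->0 1-q->0 1-q->2 3-p->3 3-q->6 4-p->1 6-p->1 8-p->3}
[1] R0 @ {0↦8, 1↦3}  ⇒  10 nodes, 7 edges  {0-q->0 1-q->0 1-q->2 3-q->3 3-q->6 4-p->1 6-p->1}
[2] R1 @ {0↦4, 1↦0, 2↦1, 3↦5}  ⇒  8 nodes, 5 edges  {0-q->0 1-q->2 3-q->3 3-q->6 6-p->1}
halt: no rule applies after step 2
NF edges: [(0, 0, 'q'), (1, 2, 'q'), (3, 3, 'q'), (3, 6, 'q'), (6, 1, 'p')]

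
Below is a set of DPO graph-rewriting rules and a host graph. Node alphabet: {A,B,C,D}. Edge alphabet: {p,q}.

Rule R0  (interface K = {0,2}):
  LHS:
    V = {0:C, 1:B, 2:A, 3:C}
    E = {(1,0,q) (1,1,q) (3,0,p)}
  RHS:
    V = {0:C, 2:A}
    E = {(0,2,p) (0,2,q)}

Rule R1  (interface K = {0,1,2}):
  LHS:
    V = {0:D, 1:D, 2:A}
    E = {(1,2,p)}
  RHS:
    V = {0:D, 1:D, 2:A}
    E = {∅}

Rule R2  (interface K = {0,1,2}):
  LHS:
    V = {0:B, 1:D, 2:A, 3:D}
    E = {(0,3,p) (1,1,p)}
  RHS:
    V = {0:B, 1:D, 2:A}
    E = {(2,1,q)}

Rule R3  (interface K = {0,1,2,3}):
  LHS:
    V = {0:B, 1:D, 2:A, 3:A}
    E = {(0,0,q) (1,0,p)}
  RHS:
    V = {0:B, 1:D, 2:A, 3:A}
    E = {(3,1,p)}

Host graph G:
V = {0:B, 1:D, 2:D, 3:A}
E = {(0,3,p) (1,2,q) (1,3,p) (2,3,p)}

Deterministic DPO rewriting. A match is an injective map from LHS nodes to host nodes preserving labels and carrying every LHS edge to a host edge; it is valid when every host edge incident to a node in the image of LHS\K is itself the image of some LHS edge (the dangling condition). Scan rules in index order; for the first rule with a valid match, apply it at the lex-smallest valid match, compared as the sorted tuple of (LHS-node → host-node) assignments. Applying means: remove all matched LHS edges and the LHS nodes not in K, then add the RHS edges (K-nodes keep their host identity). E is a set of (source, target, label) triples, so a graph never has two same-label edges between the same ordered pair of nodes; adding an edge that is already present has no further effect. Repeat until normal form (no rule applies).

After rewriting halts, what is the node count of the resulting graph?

start.  V:4 E:4  edges: 0-p->3 1-q->2 1-p->3 2-p->3
1. fire R1 via {0↦1, 1↦2, 2↦3}  →  V:4 E:3  edges: 0-p->3 1-q->2 1-p->3
2. fire R1 via {0↦2, 1↦1, 2↦3}  →  V:4 E:2  edges: 0-p->3 1-q->2
halt: no rule applies after step 2
NF nodes: {0:B, 1:D, 2:D, 3:A}

Answer: 4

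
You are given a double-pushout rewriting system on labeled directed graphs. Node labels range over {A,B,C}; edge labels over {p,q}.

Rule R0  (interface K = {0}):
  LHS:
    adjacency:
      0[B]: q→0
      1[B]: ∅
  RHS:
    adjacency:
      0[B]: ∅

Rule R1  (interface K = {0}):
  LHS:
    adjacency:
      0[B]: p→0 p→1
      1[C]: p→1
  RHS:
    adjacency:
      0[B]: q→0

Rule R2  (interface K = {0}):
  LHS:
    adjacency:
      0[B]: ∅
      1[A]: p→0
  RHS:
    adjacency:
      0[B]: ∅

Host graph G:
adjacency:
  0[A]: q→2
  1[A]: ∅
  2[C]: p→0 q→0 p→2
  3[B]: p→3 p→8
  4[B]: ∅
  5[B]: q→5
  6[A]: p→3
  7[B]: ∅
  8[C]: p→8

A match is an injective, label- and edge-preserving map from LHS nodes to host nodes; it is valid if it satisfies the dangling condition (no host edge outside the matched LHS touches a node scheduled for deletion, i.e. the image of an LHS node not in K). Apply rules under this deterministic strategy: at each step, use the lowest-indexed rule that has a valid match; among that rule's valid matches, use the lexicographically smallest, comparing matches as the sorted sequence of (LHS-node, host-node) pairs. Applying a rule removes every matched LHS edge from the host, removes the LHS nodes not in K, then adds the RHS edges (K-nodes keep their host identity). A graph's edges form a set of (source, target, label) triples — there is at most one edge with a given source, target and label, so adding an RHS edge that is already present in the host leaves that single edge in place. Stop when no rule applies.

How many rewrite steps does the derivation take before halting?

Answer: 4

Steps:
[0] host  ⇒  9 nodes, 9 edges  {0-q->2 2-p->0 2-q->0 2-p->2 3-p->3 3-p->8 5-q->5 6-p->3 8-p->8}
[1] R0 @ {0↦5, 1↦4}  ⇒  8 nodes, 8 edges  {0-q->2 2-p->0 2-q->0 2-p->2 3-p->3 3-p->8 6-p->3 8-p->8}
[2] R1 @ {0↦3, 1↦8}  ⇒  7 nodes, 6 edges  {0-q->2 2-p->0 2-q->0 2-p->2 3-q->3 6-p->3}
[3] R0 @ {0↦3, 1↦5}  ⇒  6 nodes, 5 edges  {0-q->2 2-p->0 2-q->0 2-p->2 6-p->3}
[4] R2 @ {0↦3, 1↦6}  ⇒  5 nodes, 4 edges  {0-q->2 2-p->0 2-q->0 2-p->2}
normal form: no rule applies after step 4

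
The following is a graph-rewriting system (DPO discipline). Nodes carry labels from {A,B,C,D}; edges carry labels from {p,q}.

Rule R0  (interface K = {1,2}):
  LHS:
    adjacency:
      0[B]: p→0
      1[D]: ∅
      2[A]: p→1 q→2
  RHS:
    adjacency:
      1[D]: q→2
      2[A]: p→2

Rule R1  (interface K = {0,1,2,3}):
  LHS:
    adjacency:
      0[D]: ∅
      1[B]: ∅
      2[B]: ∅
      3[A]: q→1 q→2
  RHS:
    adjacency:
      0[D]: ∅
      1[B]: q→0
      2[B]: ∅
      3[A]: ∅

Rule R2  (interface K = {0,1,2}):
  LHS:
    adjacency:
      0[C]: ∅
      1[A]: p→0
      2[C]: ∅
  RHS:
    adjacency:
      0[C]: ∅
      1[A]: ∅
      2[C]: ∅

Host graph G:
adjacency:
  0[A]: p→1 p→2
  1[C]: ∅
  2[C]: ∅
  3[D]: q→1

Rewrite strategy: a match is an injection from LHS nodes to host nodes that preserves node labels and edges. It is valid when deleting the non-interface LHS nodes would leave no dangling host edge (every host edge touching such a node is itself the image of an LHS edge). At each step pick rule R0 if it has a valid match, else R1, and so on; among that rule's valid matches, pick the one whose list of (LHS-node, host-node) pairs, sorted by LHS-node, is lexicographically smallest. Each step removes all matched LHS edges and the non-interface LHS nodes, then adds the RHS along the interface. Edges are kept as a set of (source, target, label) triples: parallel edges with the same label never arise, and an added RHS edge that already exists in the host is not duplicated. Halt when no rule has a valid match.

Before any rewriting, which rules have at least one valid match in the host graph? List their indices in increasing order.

Answer: [R2]

Steps:
R0: no valid match — LHS pattern not found
R1: no valid match — LHS pattern not found
R2: 2 valid matches — {0↦1, 1↦0, 2↦2}, {0↦2, 1↦0, 2↦1}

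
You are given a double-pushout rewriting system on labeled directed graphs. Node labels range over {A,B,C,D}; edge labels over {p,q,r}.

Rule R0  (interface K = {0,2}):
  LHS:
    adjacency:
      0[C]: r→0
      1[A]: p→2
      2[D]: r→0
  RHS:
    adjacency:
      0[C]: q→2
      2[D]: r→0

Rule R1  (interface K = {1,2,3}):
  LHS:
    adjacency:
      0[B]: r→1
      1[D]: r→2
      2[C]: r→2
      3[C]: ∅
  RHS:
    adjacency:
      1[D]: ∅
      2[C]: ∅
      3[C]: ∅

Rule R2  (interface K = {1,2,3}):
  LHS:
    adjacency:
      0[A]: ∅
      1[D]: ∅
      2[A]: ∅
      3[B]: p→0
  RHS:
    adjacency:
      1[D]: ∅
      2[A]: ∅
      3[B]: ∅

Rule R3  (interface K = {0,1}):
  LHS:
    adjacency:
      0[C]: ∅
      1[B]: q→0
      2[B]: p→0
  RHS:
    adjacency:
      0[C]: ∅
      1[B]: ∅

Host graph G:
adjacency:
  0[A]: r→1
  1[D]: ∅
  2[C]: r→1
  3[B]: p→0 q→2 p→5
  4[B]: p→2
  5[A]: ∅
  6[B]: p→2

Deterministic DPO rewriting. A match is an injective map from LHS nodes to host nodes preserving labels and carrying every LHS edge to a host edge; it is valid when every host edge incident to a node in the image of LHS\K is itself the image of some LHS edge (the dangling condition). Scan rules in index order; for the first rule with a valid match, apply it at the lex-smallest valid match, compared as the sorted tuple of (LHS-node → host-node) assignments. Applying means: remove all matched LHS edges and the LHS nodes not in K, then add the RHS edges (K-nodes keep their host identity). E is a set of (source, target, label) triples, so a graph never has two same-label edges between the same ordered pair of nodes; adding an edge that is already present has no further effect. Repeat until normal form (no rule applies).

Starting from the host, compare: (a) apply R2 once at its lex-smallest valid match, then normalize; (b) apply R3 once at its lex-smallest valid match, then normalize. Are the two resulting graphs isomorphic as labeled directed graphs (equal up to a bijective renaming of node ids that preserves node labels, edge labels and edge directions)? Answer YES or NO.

Answer: YES

Steps:
branch R2-first: apply at {0↦5, 1↦1, 2↦0, 3↦3} → |E|=6, then 1 more step(s) → NF |V|=5 |E|=4 V={0:A, 1:D, 2:C, 3:B, 6:B} E=0-r->1 2-r->1 3-p->0 6-p->2
branch R3-first: apply at {0↦2, 1↦3, 2↦4} → |E|=5, then 1 more step(s) → NF |V|=5 |E|=4 V={0:A, 1:D, 2:C, 3:B, 6:B} E=0-r->1 2-r->1 3-p->0 6-p->2
graphs isomorphic (equal up to label-preserving node renaming)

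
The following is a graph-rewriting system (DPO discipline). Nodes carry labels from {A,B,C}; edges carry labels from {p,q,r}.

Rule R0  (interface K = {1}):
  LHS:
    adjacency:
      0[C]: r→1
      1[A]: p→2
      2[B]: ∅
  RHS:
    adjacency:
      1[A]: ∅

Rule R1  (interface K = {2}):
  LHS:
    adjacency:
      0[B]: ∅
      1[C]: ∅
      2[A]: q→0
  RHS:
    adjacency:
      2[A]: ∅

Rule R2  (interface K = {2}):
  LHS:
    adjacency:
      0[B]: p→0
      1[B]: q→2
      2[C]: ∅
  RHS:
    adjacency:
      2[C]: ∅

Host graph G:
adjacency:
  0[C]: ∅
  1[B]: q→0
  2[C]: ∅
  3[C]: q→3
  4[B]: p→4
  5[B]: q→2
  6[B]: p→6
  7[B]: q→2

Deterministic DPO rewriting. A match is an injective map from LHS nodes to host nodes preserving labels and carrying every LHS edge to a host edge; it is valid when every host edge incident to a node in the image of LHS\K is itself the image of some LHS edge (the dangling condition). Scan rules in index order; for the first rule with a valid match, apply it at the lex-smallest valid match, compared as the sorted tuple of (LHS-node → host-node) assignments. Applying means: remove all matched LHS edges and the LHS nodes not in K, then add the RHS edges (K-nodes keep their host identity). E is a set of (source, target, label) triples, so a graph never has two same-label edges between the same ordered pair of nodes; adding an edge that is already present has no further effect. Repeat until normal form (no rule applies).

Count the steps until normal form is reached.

Answer: 2

Rewrite trace:
start.  V:8 E:6  edges: 1-q->0 3-q->3 4-p->4 5-q->2 6-p->6 7-q->2
1. fire R2 via {0↦4, 1↦1, 2↦0}  →  V:6 E:4  edges: 3-q->3 5-q->2 6-p->6 7-q->2
2. fire R2 via {0↦6, 1↦5, 2↦2}  →  V:4 E:2  edges: 3-q->3 7-q->2
halt: no rule applies after step 2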